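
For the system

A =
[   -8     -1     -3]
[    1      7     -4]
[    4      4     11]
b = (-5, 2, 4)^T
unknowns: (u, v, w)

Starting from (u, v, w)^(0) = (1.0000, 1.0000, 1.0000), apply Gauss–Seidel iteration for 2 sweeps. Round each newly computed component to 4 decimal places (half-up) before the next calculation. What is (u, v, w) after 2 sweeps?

Iteration 1:
  u = (-5 - (-1)·1.0000 - (-3)·1.0000) / (-8) = 0.1250
  v = (2 - (1)·0.1250 - (-4)·1.0000) / (7) = 0.8393
  w = (4 - (4)·0.1250 - (4)·0.8393) / (11) = 0.0130
Iteration 2:
  u = (-5 - (-1)·0.8393 - (-3)·0.0130) / (-8) = 0.5152
  v = (2 - (1)·0.5152 - (-4)·0.0130) / (7) = 0.2195
  w = (4 - (4)·0.5152 - (4)·0.2195) / (11) = 0.0965

(0.5152, 0.2195, 0.0965)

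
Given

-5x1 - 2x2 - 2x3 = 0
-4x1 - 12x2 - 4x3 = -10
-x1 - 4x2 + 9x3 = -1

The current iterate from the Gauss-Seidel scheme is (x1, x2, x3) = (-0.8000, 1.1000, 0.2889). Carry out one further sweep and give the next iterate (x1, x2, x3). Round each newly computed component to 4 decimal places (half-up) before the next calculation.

One sweep:
  x1 = (0 - (-2)·1.1000 - (-2)·0.2889) / (-5) = -0.5556
  x2 = (-10 - (-4)·-0.5556 - (-4)·0.2889) / (-12) = 0.9222
  x3 = (-1 - (-1)·-0.5556 - (-4)·0.9222) / (9) = 0.2370

(-0.5556, 0.9222, 0.2370)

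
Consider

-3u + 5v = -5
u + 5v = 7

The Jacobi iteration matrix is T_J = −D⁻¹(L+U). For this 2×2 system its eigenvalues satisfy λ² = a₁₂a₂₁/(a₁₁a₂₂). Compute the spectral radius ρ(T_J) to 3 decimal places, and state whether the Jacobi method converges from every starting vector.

a₁₂a₂₁/(a₁₁a₂₂) = (5)·(1) / ((-3)·(5)) = -0.333333
ρ = √|-0.333333| = √0.333333 = 0.577
ρ < 1, so Jacobi converges

0.577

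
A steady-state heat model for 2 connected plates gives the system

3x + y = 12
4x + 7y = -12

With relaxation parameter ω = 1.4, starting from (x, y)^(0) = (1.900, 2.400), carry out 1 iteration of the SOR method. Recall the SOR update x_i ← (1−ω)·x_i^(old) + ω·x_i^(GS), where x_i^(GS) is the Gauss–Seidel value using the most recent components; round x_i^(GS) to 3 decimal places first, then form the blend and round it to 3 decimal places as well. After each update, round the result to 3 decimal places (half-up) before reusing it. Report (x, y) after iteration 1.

(3.720, -6.336)

Iteration 1:
  x: GS value = (12 - (1)·2.400) / (3) = 3.200;  x ← (1−ω)·1.900 + ω·3.200 = 3.720
  y: GS value = (-12 - (4)·3.720) / (7) = -3.840;  y ← (1−ω)·2.400 + ω·-3.840 = -6.336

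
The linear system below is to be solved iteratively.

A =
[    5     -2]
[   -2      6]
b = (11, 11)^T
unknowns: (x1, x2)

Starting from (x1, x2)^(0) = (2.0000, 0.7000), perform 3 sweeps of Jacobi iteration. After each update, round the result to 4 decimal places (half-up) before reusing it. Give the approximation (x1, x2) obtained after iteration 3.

Iteration 1:
  x1 = (11 - (-2)·0.7000) / (5) = 2.4800
  x2 = (11 - (-2)·2.0000) / (6) = 2.5000
Iteration 2:
  x1 = (11 - (-2)·2.5000) / (5) = 3.2000
  x2 = (11 - (-2)·2.4800) / (6) = 2.6600
Iteration 3:
  x1 = (11 - (-2)·2.6600) / (5) = 3.2640
  x2 = (11 - (-2)·3.2000) / (6) = 2.9000

(3.2640, 2.9000)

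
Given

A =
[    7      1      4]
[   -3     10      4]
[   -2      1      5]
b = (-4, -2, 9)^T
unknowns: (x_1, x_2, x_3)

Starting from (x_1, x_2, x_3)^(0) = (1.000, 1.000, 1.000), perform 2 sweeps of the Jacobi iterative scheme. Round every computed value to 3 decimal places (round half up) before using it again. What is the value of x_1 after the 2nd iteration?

-1.671

Iteration 1:
  x_1 = (-4 - (1)·1.000 - (4)·1.000) / (7) = -1.286
  x_2 = (-2 - (-3)·1.000 - (4)·1.000) / (10) = -0.300
  x_3 = (9 - (-2)·1.000 - (1)·1.000) / (5) = 2.000
Iteration 2:
  x_1 = (-4 - (1)·-0.300 - (4)·2.000) / (7) = -1.671
  x_2 = (-2 - (-3)·-1.286 - (4)·2.000) / (10) = -1.386
  x_3 = (9 - (-2)·-1.286 - (1)·-0.300) / (5) = 1.346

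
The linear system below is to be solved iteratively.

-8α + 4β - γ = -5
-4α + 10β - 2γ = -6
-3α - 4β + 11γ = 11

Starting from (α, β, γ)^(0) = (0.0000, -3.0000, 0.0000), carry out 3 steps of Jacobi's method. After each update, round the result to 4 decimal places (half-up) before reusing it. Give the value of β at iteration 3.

-0.3568

Iteration 1:
  α = (-5 - (4)·-3.0000 - (-1)·0.0000) / (-8) = -0.8750
  β = (-6 - (-4)·0.0000 - (-2)·0.0000) / (10) = -0.6000
  γ = (11 - (-3)·0.0000 - (-4)·-3.0000) / (11) = -0.0909
Iteration 2:
  α = (-5 - (4)·-0.6000 - (-1)·-0.0909) / (-8) = 0.3364
  β = (-6 - (-4)·-0.8750 - (-2)·-0.0909) / (10) = -0.9682
  γ = (11 - (-3)·-0.8750 - (-4)·-0.6000) / (11) = 0.5432
Iteration 3:
  α = (-5 - (4)·-0.9682 - (-1)·0.5432) / (-8) = 0.0730
  β = (-6 - (-4)·0.3364 - (-2)·0.5432) / (10) = -0.3568
  γ = (11 - (-3)·0.3364 - (-4)·-0.9682) / (11) = 0.7397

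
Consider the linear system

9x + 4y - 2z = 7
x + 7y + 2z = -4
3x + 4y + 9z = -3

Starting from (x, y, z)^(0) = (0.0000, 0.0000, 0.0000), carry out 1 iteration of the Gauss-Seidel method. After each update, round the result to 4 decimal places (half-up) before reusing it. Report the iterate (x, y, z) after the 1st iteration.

Iteration 1:
  x = (7 - (4)·0.0000 - (-2)·0.0000) / (9) = 0.7778
  y = (-4 - (1)·0.7778 - (2)·0.0000) / (7) = -0.6825
  z = (-3 - (3)·0.7778 - (4)·-0.6825) / (9) = -0.2893

(0.7778, -0.6825, -0.2893)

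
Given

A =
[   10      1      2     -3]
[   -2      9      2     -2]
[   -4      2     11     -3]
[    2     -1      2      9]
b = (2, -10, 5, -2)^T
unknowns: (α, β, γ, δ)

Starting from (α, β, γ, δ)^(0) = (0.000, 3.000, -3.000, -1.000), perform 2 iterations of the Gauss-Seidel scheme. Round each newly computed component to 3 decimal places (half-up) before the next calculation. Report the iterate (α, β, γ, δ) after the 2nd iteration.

(0.063, -1.272, 0.595, -0.510)

Iteration 1:
  α = (2 - (1)·3.000 - (2)·-3.000 - (-3)·-1.000) / (10) = 0.200
  β = (-10 - (-2)·0.200 - (2)·-3.000 - (-2)·-1.000) / (9) = -0.622
  γ = (5 - (-4)·0.200 - (2)·-0.622 - (-3)·-1.000) / (11) = 0.368
  δ = (-2 - (2)·0.200 - (-1)·-0.622 - (2)·0.368) / (9) = -0.418
Iteration 2:
  α = (2 - (1)·-0.622 - (2)·0.368 - (-3)·-0.418) / (10) = 0.063
  β = (-10 - (-2)·0.063 - (2)·0.368 - (-2)·-0.418) / (9) = -1.272
  γ = (5 - (-4)·0.063 - (2)·-1.272 - (-3)·-0.418) / (11) = 0.595
  δ = (-2 - (2)·0.063 - (-1)·-1.272 - (2)·0.595) / (9) = -0.510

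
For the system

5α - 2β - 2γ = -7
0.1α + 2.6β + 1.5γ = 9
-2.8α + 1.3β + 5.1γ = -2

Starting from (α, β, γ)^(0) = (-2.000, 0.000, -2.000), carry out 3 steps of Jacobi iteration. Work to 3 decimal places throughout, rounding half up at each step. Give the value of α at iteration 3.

-0.756

Iteration 1:
  α = (-7 - (-2)·0.000 - (-2)·-2.000) / (5) = -2.200
  β = (9 - (0.1)·-2.000 - (1.5)·-2.000) / (2.6) = 4.692
  γ = (-2 - (-2.8)·-2.000 - (1.3)·0.000) / (5.1) = -1.490
Iteration 2:
  α = (-7 - (-2)·4.692 - (-2)·-1.490) / (5) = -0.119
  β = (9 - (0.1)·-2.200 - (1.5)·-1.490) / (2.6) = 4.406
  γ = (-2 - (-2.8)·-2.200 - (1.3)·4.692) / (5.1) = -2.796
Iteration 3:
  α = (-7 - (-2)·4.406 - (-2)·-2.796) / (5) = -0.756
  β = (9 - (0.1)·-0.119 - (1.5)·-2.796) / (2.6) = 5.079
  γ = (-2 - (-2.8)·-0.119 - (1.3)·4.406) / (5.1) = -1.581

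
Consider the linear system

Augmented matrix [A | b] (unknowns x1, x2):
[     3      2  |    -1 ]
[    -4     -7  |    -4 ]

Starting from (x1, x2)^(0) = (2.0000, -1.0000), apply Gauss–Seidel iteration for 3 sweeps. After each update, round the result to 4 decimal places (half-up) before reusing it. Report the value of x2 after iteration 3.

1.1074

Iteration 1:
  x1 = (-1 - (2)·-1.0000) / (3) = 0.3333
  x2 = (-4 - (-4)·0.3333) / (-7) = 0.3810
Iteration 2:
  x1 = (-1 - (2)·0.3810) / (3) = -0.5873
  x2 = (-4 - (-4)·-0.5873) / (-7) = 0.9070
Iteration 3:
  x1 = (-1 - (2)·0.9070) / (3) = -0.9380
  x2 = (-4 - (-4)·-0.9380) / (-7) = 1.1074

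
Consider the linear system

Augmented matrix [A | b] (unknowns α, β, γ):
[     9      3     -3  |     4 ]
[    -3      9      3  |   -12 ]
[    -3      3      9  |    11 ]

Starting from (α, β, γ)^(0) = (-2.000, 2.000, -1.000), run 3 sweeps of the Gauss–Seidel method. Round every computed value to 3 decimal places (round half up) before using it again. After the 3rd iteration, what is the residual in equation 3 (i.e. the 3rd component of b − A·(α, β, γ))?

-0.004

Iteration 1:
  α = (4 - (3)·2.000 - (-3)·-1.000) / (9) = -0.556
  β = (-12 - (-3)·-0.556 - (3)·-1.000) / (9) = -1.185
  γ = (11 - (-3)·-0.556 - (3)·-1.185) / (9) = 1.432
Iteration 2:
  α = (4 - (3)·-1.185 - (-3)·1.432) / (9) = 1.317
  β = (-12 - (-3)·1.317 - (3)·1.432) / (9) = -1.372
  γ = (11 - (-3)·1.317 - (3)·-1.372) / (9) = 2.119
Iteration 3:
  α = (4 - (3)·-1.372 - (-3)·2.119) / (9) = 1.608
  β = (-12 - (-3)·1.608 - (3)·2.119) / (9) = -1.504
  γ = (11 - (-3)·1.608 - (3)·-1.504) / (9) = 2.260
Residual b − A·x = (0.820, -0.420, -0.004)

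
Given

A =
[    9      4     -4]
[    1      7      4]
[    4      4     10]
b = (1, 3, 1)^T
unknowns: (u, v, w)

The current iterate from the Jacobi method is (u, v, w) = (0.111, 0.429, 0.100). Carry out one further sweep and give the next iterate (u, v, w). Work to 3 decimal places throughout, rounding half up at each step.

One sweep:
  u = (1 - (4)·0.429 - (-4)·0.100) / (9) = -0.035
  v = (3 - (1)·0.111 - (4)·0.100) / (7) = 0.356
  w = (1 - (4)·0.111 - (4)·0.429) / (10) = -0.116

(-0.035, 0.356, -0.116)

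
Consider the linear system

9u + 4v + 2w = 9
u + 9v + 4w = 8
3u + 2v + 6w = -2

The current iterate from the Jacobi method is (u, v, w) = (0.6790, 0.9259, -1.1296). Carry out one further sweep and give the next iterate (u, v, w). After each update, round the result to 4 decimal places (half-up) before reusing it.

One sweep:
  u = (9 - (4)·0.9259 - (2)·-1.1296) / (9) = 0.8395
  v = (8 - (1)·0.6790 - (4)·-1.1296) / (9) = 1.3155
  w = (-2 - (3)·0.6790 - (2)·0.9259) / (6) = -0.9815

(0.8395, 1.3155, -0.9815)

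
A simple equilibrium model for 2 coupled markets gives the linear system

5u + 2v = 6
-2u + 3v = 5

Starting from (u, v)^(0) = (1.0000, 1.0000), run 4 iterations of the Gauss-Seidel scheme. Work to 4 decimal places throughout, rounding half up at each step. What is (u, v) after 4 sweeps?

Iteration 1:
  u = (6 - (2)·1.0000) / (5) = 0.8000
  v = (5 - (-2)·0.8000) / (3) = 2.2000
Iteration 2:
  u = (6 - (2)·2.2000) / (5) = 0.3200
  v = (5 - (-2)·0.3200) / (3) = 1.8800
Iteration 3:
  u = (6 - (2)·1.8800) / (5) = 0.4480
  v = (5 - (-2)·0.4480) / (3) = 1.9653
Iteration 4:
  u = (6 - (2)·1.9653) / (5) = 0.4139
  v = (5 - (-2)·0.4139) / (3) = 1.9426

(0.4139, 1.9426)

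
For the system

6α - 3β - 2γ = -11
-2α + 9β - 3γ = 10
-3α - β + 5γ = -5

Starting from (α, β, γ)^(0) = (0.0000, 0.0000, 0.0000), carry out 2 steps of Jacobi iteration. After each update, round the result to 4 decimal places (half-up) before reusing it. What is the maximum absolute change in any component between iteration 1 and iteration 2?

0.8778

Iteration 1:
  α = (-11 - (-3)·0.0000 - (-2)·0.0000) / (6) = -1.8333
  β = (10 - (-2)·0.0000 - (-3)·0.0000) / (9) = 1.1111
  γ = (-5 - (-3)·0.0000 - (-1)·0.0000) / (5) = -1.0000
Iteration 2:
  α = (-11 - (-3)·1.1111 - (-2)·-1.0000) / (6) = -1.6111
  β = (10 - (-2)·-1.8333 - (-3)·-1.0000) / (9) = 0.3704
  γ = (-5 - (-3)·-1.8333 - (-1)·1.1111) / (5) = -1.8778
Change: (0.2222, -0.7407, -0.8778) → max |·| = 0.8778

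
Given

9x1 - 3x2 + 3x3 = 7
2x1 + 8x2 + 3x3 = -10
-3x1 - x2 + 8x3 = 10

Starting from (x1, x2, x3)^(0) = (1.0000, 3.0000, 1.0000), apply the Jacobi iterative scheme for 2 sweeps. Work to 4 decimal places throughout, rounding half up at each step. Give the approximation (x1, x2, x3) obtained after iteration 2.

(-0.5139, -2.3611, 1.5573)

Iteration 1:
  x1 = (7 - (-3)·3.0000 - (3)·1.0000) / (9) = 1.4444
  x2 = (-10 - (2)·1.0000 - (3)·1.0000) / (8) = -1.8750
  x3 = (10 - (-3)·1.0000 - (-1)·3.0000) / (8) = 2.0000
Iteration 2:
  x1 = (7 - (-3)·-1.8750 - (3)·2.0000) / (9) = -0.5139
  x2 = (-10 - (2)·1.4444 - (3)·2.0000) / (8) = -2.3611
  x3 = (10 - (-3)·1.4444 - (-1)·-1.8750) / (8) = 1.5573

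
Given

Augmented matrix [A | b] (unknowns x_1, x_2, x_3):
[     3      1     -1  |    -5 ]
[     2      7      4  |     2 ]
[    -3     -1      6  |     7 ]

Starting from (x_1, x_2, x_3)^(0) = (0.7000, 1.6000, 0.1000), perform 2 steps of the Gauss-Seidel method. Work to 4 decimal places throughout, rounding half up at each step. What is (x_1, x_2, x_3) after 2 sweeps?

(-1.8743, 0.6929, 0.3450)

Iteration 1:
  x_1 = (-5 - (1)·1.6000 - (-1)·0.1000) / (3) = -2.1667
  x_2 = (2 - (2)·-2.1667 - (4)·0.1000) / (7) = 0.8476
  x_3 = (7 - (-3)·-2.1667 - (-1)·0.8476) / (6) = 0.2246
Iteration 2:
  x_1 = (-5 - (1)·0.8476 - (-1)·0.2246) / (3) = -1.8743
  x_2 = (2 - (2)·-1.8743 - (4)·0.2246) / (7) = 0.6929
  x_3 = (7 - (-3)·-1.8743 - (-1)·0.6929) / (6) = 0.3450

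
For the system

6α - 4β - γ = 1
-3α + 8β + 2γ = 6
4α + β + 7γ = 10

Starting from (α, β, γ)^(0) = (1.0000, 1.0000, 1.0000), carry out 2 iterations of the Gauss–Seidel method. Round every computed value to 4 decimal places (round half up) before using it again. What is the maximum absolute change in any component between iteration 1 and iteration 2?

0.1280

Iteration 1:
  α = (1 - (-4)·1.0000 - (-1)·1.0000) / (6) = 1.0000
  β = (6 - (-3)·1.0000 - (2)·1.0000) / (8) = 0.8750
  γ = (10 - (4)·1.0000 - (1)·0.8750) / (7) = 0.7321
Iteration 2:
  α = (1 - (-4)·0.8750 - (-1)·0.7321) / (6) = 0.8720
  β = (6 - (-3)·0.8720 - (2)·0.7321) / (8) = 0.8940
  γ = (10 - (4)·0.8720 - (1)·0.8940) / (7) = 0.8026
Change: (-0.1280, 0.0190, 0.0705) → max |·| = 0.1280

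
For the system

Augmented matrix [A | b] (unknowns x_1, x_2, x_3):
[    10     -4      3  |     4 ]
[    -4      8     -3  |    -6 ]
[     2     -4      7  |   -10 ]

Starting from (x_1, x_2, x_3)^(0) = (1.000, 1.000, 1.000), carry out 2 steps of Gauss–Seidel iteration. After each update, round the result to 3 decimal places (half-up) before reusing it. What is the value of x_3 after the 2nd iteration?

-2.209

Iteration 1:
  x_1 = (4 - (-4)·1.000 - (3)·1.000) / (10) = 0.500
  x_2 = (-6 - (-4)·0.500 - (-3)·1.000) / (8) = -0.125
  x_3 = (-10 - (2)·0.500 - (-4)·-0.125) / (7) = -1.643
Iteration 2:
  x_1 = (4 - (-4)·-0.125 - (3)·-1.643) / (10) = 0.843
  x_2 = (-6 - (-4)·0.843 - (-3)·-1.643) / (8) = -0.945
  x_3 = (-10 - (2)·0.843 - (-4)·-0.945) / (7) = -2.209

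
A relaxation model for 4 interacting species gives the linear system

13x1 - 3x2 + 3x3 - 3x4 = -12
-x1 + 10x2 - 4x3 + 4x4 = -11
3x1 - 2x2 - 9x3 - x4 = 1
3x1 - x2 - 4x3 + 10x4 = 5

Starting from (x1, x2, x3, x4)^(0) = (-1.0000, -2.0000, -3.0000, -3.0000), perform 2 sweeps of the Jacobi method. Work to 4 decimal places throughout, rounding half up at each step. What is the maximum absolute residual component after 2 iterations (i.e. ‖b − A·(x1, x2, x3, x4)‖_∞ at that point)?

Iteration 1:
  x1 = (-12 - (-3)·-2.0000 - (3)·-3.0000 - (-3)·-3.0000) / (13) = -1.3846
  x2 = (-11 - (-1)·-1.0000 - (-4)·-3.0000 - (4)·-3.0000) / (10) = -1.2000
  x3 = (1 - (3)·-1.0000 - (-2)·-2.0000 - (-1)·-3.0000) / (-9) = 0.3333
  x4 = (5 - (3)·-1.0000 - (-1)·-2.0000 - (-4)·-3.0000) / (10) = -0.6000
Iteration 2:
  x1 = (-12 - (-3)·-1.2000 - (3)·0.3333 - (-3)·-0.6000) / (13) = -1.4154
  x2 = (-11 - (-1)·-1.3846 - (-4)·0.3333 - (4)·-0.6000) / (10) = -0.8651
  x3 = (1 - (3)·-1.3846 - (-2)·-1.2000 - (-1)·-0.6000) / (-9) = -0.2393
  x4 = (5 - (3)·-1.3846 - (-1)·-1.2000 - (-4)·0.3333) / (10) = 0.9287
Residual b − A·x = (7.3089, -8.4364, 2.2910, -1.8631); ∞-norm = 8.4364

8.4364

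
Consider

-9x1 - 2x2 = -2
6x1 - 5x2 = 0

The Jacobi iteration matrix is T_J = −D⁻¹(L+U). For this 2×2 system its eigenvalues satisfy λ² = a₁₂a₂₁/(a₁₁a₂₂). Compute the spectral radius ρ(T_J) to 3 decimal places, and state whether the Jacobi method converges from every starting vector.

0.516

a₁₂a₂₁/(a₁₁a₂₂) = (-2)·(6) / ((-9)·(-5)) = -0.266667
ρ = √|-0.266667| = √0.266667 = 0.516
ρ < 1, so Jacobi converges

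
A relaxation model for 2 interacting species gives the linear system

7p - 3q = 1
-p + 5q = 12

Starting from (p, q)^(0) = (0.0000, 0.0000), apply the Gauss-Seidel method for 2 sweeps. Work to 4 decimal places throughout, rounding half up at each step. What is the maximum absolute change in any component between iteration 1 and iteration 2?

Iteration 1:
  p = (1 - (-3)·0.0000) / (7) = 0.1429
  q = (12 - (-1)·0.1429) / (5) = 2.4286
Iteration 2:
  p = (1 - (-3)·2.4286) / (7) = 1.1837
  q = (12 - (-1)·1.1837) / (5) = 2.6367
Change: (1.0408, 0.2081) → max |·| = 1.0408

1.0408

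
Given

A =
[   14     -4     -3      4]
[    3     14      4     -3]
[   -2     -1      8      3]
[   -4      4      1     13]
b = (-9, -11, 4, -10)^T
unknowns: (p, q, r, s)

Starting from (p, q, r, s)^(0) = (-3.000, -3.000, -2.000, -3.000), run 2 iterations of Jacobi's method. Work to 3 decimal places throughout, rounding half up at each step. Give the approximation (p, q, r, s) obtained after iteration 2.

(-0.421, -0.831, 0.436, -1.071)

Iteration 1:
  p = (-9 - (-4)·-3.000 - (-3)·-2.000 - (4)·-3.000) / (14) = -1.071
  q = (-11 - (3)·-3.000 - (4)·-2.000 - (-3)·-3.000) / (14) = -0.214
  r = (4 - (-2)·-3.000 - (-1)·-3.000 - (3)·-3.000) / (8) = 0.500
  s = (-10 - (-4)·-3.000 - (4)·-3.000 - (1)·-2.000) / (13) = -0.615
Iteration 2:
  p = (-9 - (-4)·-0.214 - (-3)·0.500 - (4)·-0.615) / (14) = -0.421
  q = (-11 - (3)·-1.071 - (4)·0.500 - (-3)·-0.615) / (14) = -0.831
  r = (4 - (-2)·-1.071 - (-1)·-0.214 - (3)·-0.615) / (8) = 0.436
  s = (-10 - (-4)·-1.071 - (4)·-0.214 - (1)·0.500) / (13) = -1.071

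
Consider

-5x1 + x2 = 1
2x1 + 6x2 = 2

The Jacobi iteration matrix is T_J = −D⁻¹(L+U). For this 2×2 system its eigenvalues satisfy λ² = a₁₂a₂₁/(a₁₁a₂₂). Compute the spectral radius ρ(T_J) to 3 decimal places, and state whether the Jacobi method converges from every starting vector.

0.258

a₁₂a₂₁/(a₁₁a₂₂) = (1)·(2) / ((-5)·(6)) = -0.066667
ρ = √|-0.066667| = √0.066667 = 0.258
ρ < 1, so Jacobi converges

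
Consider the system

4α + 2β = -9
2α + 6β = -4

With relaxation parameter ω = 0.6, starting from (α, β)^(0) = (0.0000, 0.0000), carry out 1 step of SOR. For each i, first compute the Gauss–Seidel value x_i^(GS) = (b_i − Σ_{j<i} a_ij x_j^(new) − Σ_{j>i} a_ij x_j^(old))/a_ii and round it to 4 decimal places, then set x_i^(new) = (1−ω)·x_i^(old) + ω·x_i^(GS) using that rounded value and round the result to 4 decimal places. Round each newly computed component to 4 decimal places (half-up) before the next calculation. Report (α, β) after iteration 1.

(-1.3500, -0.1300)

Iteration 1:
  α: GS value = (-9 - (2)·0.0000) / (4) = -2.2500;  α ← (1−ω)·0.0000 + ω·-2.2500 = -1.3500
  β: GS value = (-4 - (2)·-1.3500) / (6) = -0.2167;  β ← (1−ω)·0.0000 + ω·-0.2167 = -0.1300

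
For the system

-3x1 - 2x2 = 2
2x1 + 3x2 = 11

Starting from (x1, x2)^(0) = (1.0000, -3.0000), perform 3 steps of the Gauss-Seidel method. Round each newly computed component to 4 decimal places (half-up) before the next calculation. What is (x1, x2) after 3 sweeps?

Iteration 1:
  x1 = (2 - (-2)·-3.0000) / (-3) = 1.3333
  x2 = (11 - (2)·1.3333) / (3) = 2.7778
Iteration 2:
  x1 = (2 - (-2)·2.7778) / (-3) = -2.5185
  x2 = (11 - (2)·-2.5185) / (3) = 5.3457
Iteration 3:
  x1 = (2 - (-2)·5.3457) / (-3) = -4.2305
  x2 = (11 - (2)·-4.2305) / (3) = 6.4870

(-4.2305, 6.4870)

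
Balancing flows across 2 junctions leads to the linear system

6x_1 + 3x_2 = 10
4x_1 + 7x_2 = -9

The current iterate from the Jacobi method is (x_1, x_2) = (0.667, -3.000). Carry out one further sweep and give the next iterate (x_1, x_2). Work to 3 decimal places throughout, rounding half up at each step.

(3.167, -1.667)

One sweep:
  x_1 = (10 - (3)·-3.000) / (6) = 3.167
  x_2 = (-9 - (4)·0.667) / (7) = -1.667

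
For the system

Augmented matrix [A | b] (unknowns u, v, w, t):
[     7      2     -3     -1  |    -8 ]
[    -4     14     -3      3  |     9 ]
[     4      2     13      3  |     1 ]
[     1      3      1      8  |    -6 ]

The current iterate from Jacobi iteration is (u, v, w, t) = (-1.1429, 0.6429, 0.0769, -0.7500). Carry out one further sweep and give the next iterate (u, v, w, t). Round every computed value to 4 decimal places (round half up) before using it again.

(-1.4007, 0.4935, 0.5028, -0.8578)

One sweep:
  u = (-8 - (2)·0.6429 - (-3)·0.0769 - (-1)·-0.7500) / (7) = -1.4007
  v = (9 - (-4)·-1.1429 - (-3)·0.0769 - (3)·-0.7500) / (14) = 0.4935
  w = (1 - (4)·-1.1429 - (2)·0.6429 - (3)·-0.7500) / (13) = 0.5028
  t = (-6 - (1)·-1.1429 - (3)·0.6429 - (1)·0.0769) / (8) = -0.8578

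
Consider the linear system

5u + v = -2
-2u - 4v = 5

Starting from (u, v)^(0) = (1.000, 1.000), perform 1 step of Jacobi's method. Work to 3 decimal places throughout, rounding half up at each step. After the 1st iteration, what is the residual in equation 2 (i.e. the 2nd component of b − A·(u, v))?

Iteration 1:
  u = (-2 - (1)·1.000) / (5) = -0.600
  v = (5 - (-2)·1.000) / (-4) = -1.750
Residual b − A·x = (2.750, -3.200)

-3.200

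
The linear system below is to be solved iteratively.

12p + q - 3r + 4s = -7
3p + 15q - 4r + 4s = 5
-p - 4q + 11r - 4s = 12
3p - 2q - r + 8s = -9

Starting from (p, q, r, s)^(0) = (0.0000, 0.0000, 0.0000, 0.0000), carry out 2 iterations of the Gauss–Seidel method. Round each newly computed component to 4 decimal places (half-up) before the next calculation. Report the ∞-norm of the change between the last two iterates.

Iteration 1:
  p = (-7 - (1)·0.0000 - (-3)·0.0000 - (4)·0.0000) / (12) = -0.5833
  q = (5 - (3)·-0.5833 - (-4)·0.0000 - (4)·0.0000) / (15) = 0.4500
  r = (12 - (-1)·-0.5833 - (-4)·0.4500 - (-4)·0.0000) / (11) = 1.2015
  s = (-9 - (3)·-0.5833 - (-2)·0.4500 - (-1)·1.2015) / (8) = -0.6436
Iteration 2:
  p = (-7 - (1)·0.4500 - (-3)·1.2015 - (4)·-0.6436) / (12) = -0.1059
  q = (5 - (3)·-0.1059 - (-4)·1.2015 - (4)·-0.6436) / (15) = 0.8465
  r = (12 - (-1)·-0.1059 - (-4)·0.8465 - (-4)·-0.6436) / (11) = 1.1551
  s = (-9 - (3)·-0.1059 - (-2)·0.8465 - (-1)·1.1551) / (8) = -0.7293
Change: (0.4774, 0.3965, -0.0464, -0.0857) → max |·| = 0.4774

0.4774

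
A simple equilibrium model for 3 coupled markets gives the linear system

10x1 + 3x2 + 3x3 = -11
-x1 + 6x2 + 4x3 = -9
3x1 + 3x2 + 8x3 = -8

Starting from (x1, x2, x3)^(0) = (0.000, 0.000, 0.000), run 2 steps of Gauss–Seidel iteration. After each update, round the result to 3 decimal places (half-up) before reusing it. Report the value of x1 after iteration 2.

Iteration 1:
  x1 = (-11 - (3)·0.000 - (3)·0.000) / (10) = -1.100
  x2 = (-9 - (-1)·-1.100 - (4)·0.000) / (6) = -1.683
  x3 = (-8 - (3)·-1.100 - (3)·-1.683) / (8) = 0.044
Iteration 2:
  x1 = (-11 - (3)·-1.683 - (3)·0.044) / (10) = -0.608
  x2 = (-9 - (-1)·-0.608 - (4)·0.044) / (6) = -1.631
  x3 = (-8 - (3)·-0.608 - (3)·-1.631) / (8) = -0.160

-0.608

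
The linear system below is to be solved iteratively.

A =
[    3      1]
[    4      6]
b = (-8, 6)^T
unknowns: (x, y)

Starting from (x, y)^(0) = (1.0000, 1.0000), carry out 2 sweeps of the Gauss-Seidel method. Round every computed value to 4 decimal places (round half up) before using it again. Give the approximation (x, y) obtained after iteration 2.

(-3.6667, 3.4445)

Iteration 1:
  x = (-8 - (1)·1.0000) / (3) = -3.0000
  y = (6 - (4)·-3.0000) / (6) = 3.0000
Iteration 2:
  x = (-8 - (1)·3.0000) / (3) = -3.6667
  y = (6 - (4)·-3.6667) / (6) = 3.4445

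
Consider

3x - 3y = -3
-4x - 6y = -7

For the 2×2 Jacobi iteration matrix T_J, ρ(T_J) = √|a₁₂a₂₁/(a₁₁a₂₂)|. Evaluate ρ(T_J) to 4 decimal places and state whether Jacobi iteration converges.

0.8165

a₁₂a₂₁/(a₁₁a₂₂) = (-3)·(-4) / ((3)·(-6)) = -0.666667
ρ = √|-0.666667| = √0.666667 = 0.8165
ρ < 1, so Jacobi converges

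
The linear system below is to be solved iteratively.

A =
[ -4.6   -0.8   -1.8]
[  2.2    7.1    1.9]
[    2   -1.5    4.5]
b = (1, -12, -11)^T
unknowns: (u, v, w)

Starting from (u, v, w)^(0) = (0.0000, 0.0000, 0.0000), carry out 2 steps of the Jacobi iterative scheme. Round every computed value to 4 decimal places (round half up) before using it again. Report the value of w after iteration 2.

-2.9112

Iteration 1:
  u = (1 - (-0.8)·0.0000 - (-1.8)·0.0000) / (-4.6) = -0.2174
  v = (-12 - (2.2)·0.0000 - (1.9)·0.0000) / (7.1) = -1.6901
  w = (-11 - (2)·0.0000 - (-1.5)·0.0000) / (4.5) = -2.4444
Iteration 2:
  u = (1 - (-0.8)·-1.6901 - (-1.8)·-2.4444) / (-4.6) = 1.0330
  v = (-12 - (2.2)·-0.2174 - (1.9)·-2.4444) / (7.1) = -0.9686
  w = (-11 - (2)·-0.2174 - (-1.5)·-1.6901) / (4.5) = -2.9112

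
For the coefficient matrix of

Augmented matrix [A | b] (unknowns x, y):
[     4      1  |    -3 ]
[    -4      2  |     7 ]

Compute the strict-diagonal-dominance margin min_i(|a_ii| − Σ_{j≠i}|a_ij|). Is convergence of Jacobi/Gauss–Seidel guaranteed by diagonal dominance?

row 1: |4| − (1) = 3
row 2: |2| − (4) = -2
minimum over rows = -2 → not strictly diagonally dominant

-2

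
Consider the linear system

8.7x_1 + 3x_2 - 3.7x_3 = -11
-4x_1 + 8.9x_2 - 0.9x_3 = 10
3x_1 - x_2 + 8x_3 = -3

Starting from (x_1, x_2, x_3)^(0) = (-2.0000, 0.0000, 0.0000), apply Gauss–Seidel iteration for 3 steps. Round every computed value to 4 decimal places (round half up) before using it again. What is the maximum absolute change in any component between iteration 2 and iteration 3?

Iteration 1:
  x_1 = (-11 - (3)·0.0000 - (-3.7)·0.0000) / (8.7) = -1.2644
  x_2 = (10 - (-4)·-1.2644 - (-0.9)·0.0000) / (8.9) = 0.5553
  x_3 = (-3 - (3)·-1.2644 - (-1)·0.5553) / (8) = 0.1686
Iteration 2:
  x_1 = (-11 - (3)·0.5553 - (-3.7)·0.1686) / (8.7) = -1.3841
  x_2 = (10 - (-4)·-1.3841 - (-0.9)·0.1686) / (8.9) = 0.5186
  x_3 = (-3 - (3)·-1.3841 - (-1)·0.5186) / (8) = 0.2089
Iteration 3:
  x_1 = (-11 - (3)·0.5186 - (-3.7)·0.2089) / (8.7) = -1.3544
  x_2 = (10 - (-4)·-1.3544 - (-0.9)·0.2089) / (8.9) = 0.5360
  x_3 = (-3 - (3)·-1.3544 - (-1)·0.5360) / (8) = 0.1999
Change: (0.0297, 0.0174, -0.0090) → max |·| = 0.0297

0.0297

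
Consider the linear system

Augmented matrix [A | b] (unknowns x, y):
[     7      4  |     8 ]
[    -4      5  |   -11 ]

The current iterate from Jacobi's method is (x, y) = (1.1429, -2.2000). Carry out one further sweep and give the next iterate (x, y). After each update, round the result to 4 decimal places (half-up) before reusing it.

(2.4000, -1.2857)

One sweep:
  x = (8 - (4)·-2.2000) / (7) = 2.4000
  y = (-11 - (-4)·1.1429) / (5) = -1.2857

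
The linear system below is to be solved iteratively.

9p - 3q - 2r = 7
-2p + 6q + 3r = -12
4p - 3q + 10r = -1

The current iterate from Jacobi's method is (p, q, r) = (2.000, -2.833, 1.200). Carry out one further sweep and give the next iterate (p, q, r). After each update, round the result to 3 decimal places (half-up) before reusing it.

(0.100, -1.933, -1.750)

One sweep:
  p = (7 - (-3)·-2.833 - (-2)·1.200) / (9) = 0.100
  q = (-12 - (-2)·2.000 - (3)·1.200) / (6) = -1.933
  r = (-1 - (4)·2.000 - (-3)·-2.833) / (10) = -1.750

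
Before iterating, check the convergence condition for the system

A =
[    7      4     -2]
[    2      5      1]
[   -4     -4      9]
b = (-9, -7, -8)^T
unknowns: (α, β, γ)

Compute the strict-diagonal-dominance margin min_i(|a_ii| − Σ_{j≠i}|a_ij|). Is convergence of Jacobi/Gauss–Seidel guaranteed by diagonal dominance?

row 1: |7| − (4+2) = 1
row 2: |5| − (2+1) = 2
row 3: |9| − (4+4) = 1
minimum over rows = 1 → strictly diagonally dominant (convergence guaranteed)

1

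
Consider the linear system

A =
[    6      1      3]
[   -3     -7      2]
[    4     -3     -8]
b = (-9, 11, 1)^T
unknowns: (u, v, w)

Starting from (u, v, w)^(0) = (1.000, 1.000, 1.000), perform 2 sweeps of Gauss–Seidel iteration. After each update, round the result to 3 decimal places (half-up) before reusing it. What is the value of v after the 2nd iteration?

Iteration 1:
  u = (-9 - (1)·1.000 - (3)·1.000) / (6) = -2.167
  v = (11 - (-3)·-2.167 - (2)·1.000) / (-7) = -0.357
  w = (1 - (4)·-2.167 - (-3)·-0.357) / (-8) = -1.075
Iteration 2:
  u = (-9 - (1)·-0.357 - (3)·-1.075) / (6) = -0.903
  v = (11 - (-3)·-0.903 - (2)·-1.075) / (-7) = -1.492
  w = (1 - (4)·-0.903 - (-3)·-1.492) / (-8) = -0.017

-1.492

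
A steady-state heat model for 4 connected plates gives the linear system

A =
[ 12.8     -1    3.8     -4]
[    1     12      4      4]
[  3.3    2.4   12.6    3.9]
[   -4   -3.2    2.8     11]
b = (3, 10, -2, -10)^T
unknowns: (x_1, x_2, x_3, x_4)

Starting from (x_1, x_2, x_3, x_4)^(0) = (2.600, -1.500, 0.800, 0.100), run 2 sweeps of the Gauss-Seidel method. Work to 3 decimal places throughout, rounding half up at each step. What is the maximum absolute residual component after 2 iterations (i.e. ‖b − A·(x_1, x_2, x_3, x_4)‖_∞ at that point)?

Iteration 1:
  x_1 = (3 - (-1)·-1.500 - (3.8)·0.800 - (-4)·0.100) / (12.8) = -0.089
  x_2 = (10 - (1)·-0.089 - (4)·0.800 - (4)·0.100) / (12) = 0.541
  x_3 = (-2 - (3.3)·-0.089 - (2.4)·0.541 - (3.9)·0.100) / (12.6) = -0.269
  x_4 = (-10 - (-4)·-0.089 - (-3.2)·0.541 - (2.8)·-0.269) / (11) = -0.716
Iteration 2:
  x_1 = (3 - (-1)·0.541 - (3.8)·-0.269 - (-4)·-0.716) / (12.8) = 0.133
  x_2 = (10 - (1)·0.133 - (4)·-0.269 - (4)·-0.716) / (12) = 1.151
  x_3 = (-2 - (3.3)·0.133 - (2.4)·1.151 - (3.9)·-0.716) / (12.6) = -0.191
  x_4 = (-10 - (-4)·0.133 - (-3.2)·1.151 - (2.8)·-0.191) / (11) = -0.477
Residual b − A·x = (1.266, -1.273, -0.934, -0.003); ∞-norm = 1.273

1.273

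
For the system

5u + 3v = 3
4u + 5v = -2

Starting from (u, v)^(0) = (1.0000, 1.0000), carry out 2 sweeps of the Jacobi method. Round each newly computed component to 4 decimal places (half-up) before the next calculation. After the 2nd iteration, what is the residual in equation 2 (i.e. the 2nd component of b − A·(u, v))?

Iteration 1:
  u = (3 - (3)·1.0000) / (5) = 0.0000
  v = (-2 - (4)·1.0000) / (5) = -1.2000
Iteration 2:
  u = (3 - (3)·-1.2000) / (5) = 1.3200
  v = (-2 - (4)·0.0000) / (5) = -0.4000
Residual b − A·x = (-2.4000, -5.2800)

-5.2800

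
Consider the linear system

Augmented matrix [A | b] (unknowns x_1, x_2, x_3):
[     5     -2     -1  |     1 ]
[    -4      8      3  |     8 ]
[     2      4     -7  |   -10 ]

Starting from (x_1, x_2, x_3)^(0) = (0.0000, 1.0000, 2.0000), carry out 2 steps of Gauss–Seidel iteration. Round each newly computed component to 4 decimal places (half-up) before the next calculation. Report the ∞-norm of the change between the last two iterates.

0.0893

Iteration 1:
  x_1 = (1 - (-2)·1.0000 - (-1)·2.0000) / (5) = 1.0000
  x_2 = (8 - (-4)·1.0000 - (3)·2.0000) / (8) = 0.7500
  x_3 = (-10 - (2)·1.0000 - (4)·0.7500) / (-7) = 2.1429
Iteration 2:
  x_1 = (1 - (-2)·0.7500 - (-1)·2.1429) / (5) = 0.9286
  x_2 = (8 - (-4)·0.9286 - (3)·2.1429) / (8) = 0.6607
  x_3 = (-10 - (2)·0.9286 - (4)·0.6607) / (-7) = 2.0714
Change: (-0.0714, -0.0893, -0.0715) → max |·| = 0.0893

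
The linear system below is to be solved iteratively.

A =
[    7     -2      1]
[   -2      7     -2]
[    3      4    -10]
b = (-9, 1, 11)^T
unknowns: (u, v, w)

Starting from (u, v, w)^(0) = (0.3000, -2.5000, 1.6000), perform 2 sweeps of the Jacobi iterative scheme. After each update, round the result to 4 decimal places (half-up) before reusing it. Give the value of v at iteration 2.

Iteration 1:
  u = (-9 - (-2)·-2.5000 - (1)·1.6000) / (7) = -2.2286
  v = (1 - (-2)·0.3000 - (-2)·1.6000) / (7) = 0.6857
  w = (11 - (3)·0.3000 - (4)·-2.5000) / (-10) = -2.0100
Iteration 2:
  u = (-9 - (-2)·0.6857 - (1)·-2.0100) / (7) = -0.8027
  v = (1 - (-2)·-2.2286 - (-2)·-2.0100) / (7) = -1.0682
  w = (11 - (3)·-2.2286 - (4)·0.6857) / (-10) = -1.4943

-1.0682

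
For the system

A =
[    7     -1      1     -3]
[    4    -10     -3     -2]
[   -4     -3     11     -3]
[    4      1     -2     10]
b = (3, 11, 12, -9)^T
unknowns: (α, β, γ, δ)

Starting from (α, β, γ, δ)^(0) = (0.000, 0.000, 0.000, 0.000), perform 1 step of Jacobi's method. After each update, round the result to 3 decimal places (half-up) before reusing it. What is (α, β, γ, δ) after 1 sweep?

Iteration 1:
  α = (3 - (-1)·0.000 - (1)·0.000 - (-3)·0.000) / (7) = 0.429
  β = (11 - (4)·0.000 - (-3)·0.000 - (-2)·0.000) / (-10) = -1.100
  γ = (12 - (-4)·0.000 - (-3)·0.000 - (-3)·0.000) / (11) = 1.091
  δ = (-9 - (4)·0.000 - (1)·0.000 - (-2)·0.000) / (10) = -0.900

(0.429, -1.100, 1.091, -0.900)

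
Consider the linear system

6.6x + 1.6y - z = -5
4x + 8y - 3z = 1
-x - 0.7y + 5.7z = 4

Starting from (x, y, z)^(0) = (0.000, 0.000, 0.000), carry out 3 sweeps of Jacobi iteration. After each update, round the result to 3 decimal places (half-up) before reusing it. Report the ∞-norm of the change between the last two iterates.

Iteration 1:
  x = (-5 - (1.6)·0.000 - (-1)·0.000) / (6.6) = -0.758
  y = (1 - (4)·0.000 - (-3)·0.000) / (8) = 0.125
  z = (4 - (-1)·0.000 - (-0.7)·0.000) / (5.7) = 0.702
Iteration 2:
  x = (-5 - (1.6)·0.125 - (-1)·0.702) / (6.6) = -0.682
  y = (1 - (4)·-0.758 - (-3)·0.702) / (8) = 0.767
  z = (4 - (-1)·-0.758 - (-0.7)·0.125) / (5.7) = 0.584
Iteration 3:
  x = (-5 - (1.6)·0.767 - (-1)·0.584) / (6.6) = -0.855
  y = (1 - (4)·-0.682 - (-3)·0.584) / (8) = 0.685
  z = (4 - (-1)·-0.682 - (-0.7)·0.767) / (5.7) = 0.676
Change: (-0.173, -0.082, 0.092) → max |·| = 0.173

0.173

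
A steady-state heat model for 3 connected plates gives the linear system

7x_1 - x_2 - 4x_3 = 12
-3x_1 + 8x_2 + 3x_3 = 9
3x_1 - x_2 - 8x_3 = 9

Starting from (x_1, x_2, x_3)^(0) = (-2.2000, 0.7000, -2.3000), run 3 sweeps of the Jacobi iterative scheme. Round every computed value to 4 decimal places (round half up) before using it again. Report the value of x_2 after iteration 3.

Iteration 1:
  x_1 = (12 - (-1)·0.7000 - (-4)·-2.3000) / (7) = 0.5000
  x_2 = (9 - (-3)·-2.2000 - (3)·-2.3000) / (8) = 1.1625
  x_3 = (9 - (3)·-2.2000 - (-1)·0.7000) / (-8) = -2.0375
Iteration 2:
  x_1 = (12 - (-1)·1.1625 - (-4)·-2.0375) / (7) = 0.7161
  x_2 = (9 - (-3)·0.5000 - (3)·-2.0375) / (8) = 2.0766
  x_3 = (9 - (3)·0.5000 - (-1)·1.1625) / (-8) = -1.0828
Iteration 3:
  x_1 = (12 - (-1)·2.0766 - (-4)·-1.0828) / (7) = 1.3922
  x_2 = (9 - (-3)·0.7161 - (3)·-1.0828) / (8) = 1.7996
  x_3 = (9 - (3)·0.7161 - (-1)·2.0766) / (-8) = -1.1160

1.7996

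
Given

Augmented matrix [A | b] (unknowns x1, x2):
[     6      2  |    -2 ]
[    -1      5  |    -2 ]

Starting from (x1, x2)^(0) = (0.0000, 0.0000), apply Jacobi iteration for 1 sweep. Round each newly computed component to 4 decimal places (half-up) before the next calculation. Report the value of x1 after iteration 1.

-0.3333

Iteration 1:
  x1 = (-2 - (2)·0.0000) / (6) = -0.3333
  x2 = (-2 - (-1)·0.0000) / (5) = -0.4000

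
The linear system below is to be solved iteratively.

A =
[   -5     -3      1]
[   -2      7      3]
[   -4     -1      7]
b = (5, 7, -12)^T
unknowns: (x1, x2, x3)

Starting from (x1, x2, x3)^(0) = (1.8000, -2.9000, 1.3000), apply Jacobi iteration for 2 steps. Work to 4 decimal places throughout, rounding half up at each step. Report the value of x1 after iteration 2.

-1.7943

Iteration 1:
  x1 = (5 - (-3)·-2.9000 - (1)·1.3000) / (-5) = 1.0000
  x2 = (7 - (-2)·1.8000 - (3)·1.3000) / (7) = 0.9571
  x3 = (-12 - (-4)·1.8000 - (-1)·-2.9000) / (7) = -1.1000
Iteration 2:
  x1 = (5 - (-3)·0.9571 - (1)·-1.1000) / (-5) = -1.7943
  x2 = (7 - (-2)·1.0000 - (3)·-1.1000) / (7) = 1.7571
  x3 = (-12 - (-4)·1.0000 - (-1)·0.9571) / (7) = -1.0061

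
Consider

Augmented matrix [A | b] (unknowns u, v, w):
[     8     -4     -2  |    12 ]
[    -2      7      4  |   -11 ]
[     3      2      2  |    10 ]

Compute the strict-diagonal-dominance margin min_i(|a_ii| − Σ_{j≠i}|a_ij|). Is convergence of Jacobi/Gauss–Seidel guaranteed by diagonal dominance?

-3

row 1: |8| − (4+2) = 2
row 2: |7| − (2+4) = 1
row 3: |2| − (3+2) = -3
minimum over rows = -3 → not strictly diagonally dominant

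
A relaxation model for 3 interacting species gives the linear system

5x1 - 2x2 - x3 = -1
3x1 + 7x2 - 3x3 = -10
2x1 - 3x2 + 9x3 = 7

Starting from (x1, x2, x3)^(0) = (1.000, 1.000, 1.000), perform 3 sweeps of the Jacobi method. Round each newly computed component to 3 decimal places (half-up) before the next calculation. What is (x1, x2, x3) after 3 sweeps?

Iteration 1:
  x1 = (-1 - (-2)·1.000 - (-1)·1.000) / (5) = 0.400
  x2 = (-10 - (3)·1.000 - (-3)·1.000) / (7) = -1.429
  x3 = (7 - (2)·1.000 - (-3)·1.000) / (9) = 0.889
Iteration 2:
  x1 = (-1 - (-2)·-1.429 - (-1)·0.889) / (5) = -0.594
  x2 = (-10 - (3)·0.400 - (-3)·0.889) / (7) = -1.219
  x3 = (7 - (2)·0.400 - (-3)·-1.429) / (9) = 0.213
Iteration 3:
  x1 = (-1 - (-2)·-1.219 - (-1)·0.213) / (5) = -0.645
  x2 = (-10 - (3)·-0.594 - (-3)·0.213) / (7) = -1.083
  x3 = (7 - (2)·-0.594 - (-3)·-1.219) / (9) = 0.503

(-0.645, -1.083, 0.503)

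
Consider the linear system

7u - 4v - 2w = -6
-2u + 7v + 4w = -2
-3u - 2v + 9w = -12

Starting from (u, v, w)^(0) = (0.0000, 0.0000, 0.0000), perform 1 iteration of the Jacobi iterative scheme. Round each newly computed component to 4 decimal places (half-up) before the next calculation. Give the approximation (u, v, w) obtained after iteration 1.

(-0.8571, -0.2857, -1.3333)

Iteration 1:
  u = (-6 - (-4)·0.0000 - (-2)·0.0000) / (7) = -0.8571
  v = (-2 - (-2)·0.0000 - (4)·0.0000) / (7) = -0.2857
  w = (-12 - (-3)·0.0000 - (-2)·0.0000) / (9) = -1.3333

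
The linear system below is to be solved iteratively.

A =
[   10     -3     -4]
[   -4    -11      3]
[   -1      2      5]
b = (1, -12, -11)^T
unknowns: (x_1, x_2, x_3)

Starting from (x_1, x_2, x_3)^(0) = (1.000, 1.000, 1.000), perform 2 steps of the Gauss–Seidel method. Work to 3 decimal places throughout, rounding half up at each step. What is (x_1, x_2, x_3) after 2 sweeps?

Iteration 1:
  x_1 = (1 - (-3)·1.000 - (-4)·1.000) / (10) = 0.800
  x_2 = (-12 - (-4)·0.800 - (3)·1.000) / (-11) = 1.073
  x_3 = (-11 - (-1)·0.800 - (2)·1.073) / (5) = -2.469
Iteration 2:
  x_1 = (1 - (-3)·1.073 - (-4)·-2.469) / (10) = -0.566
  x_2 = (-12 - (-4)·-0.566 - (3)·-2.469) / (-11) = 0.623
  x_3 = (-11 - (-1)·-0.566 - (2)·0.623) / (5) = -2.562

(-0.566, 0.623, -2.562)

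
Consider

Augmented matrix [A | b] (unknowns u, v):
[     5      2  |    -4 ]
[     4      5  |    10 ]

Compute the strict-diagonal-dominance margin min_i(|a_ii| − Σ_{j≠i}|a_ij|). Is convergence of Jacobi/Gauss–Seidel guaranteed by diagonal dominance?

row 1: |5| − (2) = 3
row 2: |5| − (4) = 1
minimum over rows = 1 → strictly diagonally dominant (convergence guaranteed)

1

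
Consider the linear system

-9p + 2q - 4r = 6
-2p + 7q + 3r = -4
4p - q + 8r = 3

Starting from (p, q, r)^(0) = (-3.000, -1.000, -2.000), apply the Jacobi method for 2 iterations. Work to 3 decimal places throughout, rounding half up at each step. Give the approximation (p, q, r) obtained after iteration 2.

(-1.571, -1.321, 0.304)

Iteration 1:
  p = (6 - (2)·-1.000 - (-4)·-2.000) / (-9) = 0.000
  q = (-4 - (-2)·-3.000 - (3)·-2.000) / (7) = -0.571
  r = (3 - (4)·-3.000 - (-1)·-1.000) / (8) = 1.750
Iteration 2:
  p = (6 - (2)·-0.571 - (-4)·1.750) / (-9) = -1.571
  q = (-4 - (-2)·0.000 - (3)·1.750) / (7) = -1.321
  r = (3 - (4)·0.000 - (-1)·-0.571) / (8) = 0.304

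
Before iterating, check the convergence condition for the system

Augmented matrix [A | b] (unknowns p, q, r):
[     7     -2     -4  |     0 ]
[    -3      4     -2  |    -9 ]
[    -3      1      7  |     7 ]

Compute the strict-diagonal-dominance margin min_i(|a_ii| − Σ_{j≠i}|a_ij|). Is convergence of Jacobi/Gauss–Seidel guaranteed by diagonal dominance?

row 1: |7| − (2+4) = 1
row 2: |4| − (3+2) = -1
row 3: |7| − (3+1) = 3
minimum over rows = -1 → not strictly diagonally dominant

-1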